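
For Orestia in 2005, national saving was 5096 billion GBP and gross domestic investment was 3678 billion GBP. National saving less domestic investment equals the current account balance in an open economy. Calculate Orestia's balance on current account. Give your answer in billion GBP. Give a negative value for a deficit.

1418

CA = S - I = 5096 - 3678 = 1418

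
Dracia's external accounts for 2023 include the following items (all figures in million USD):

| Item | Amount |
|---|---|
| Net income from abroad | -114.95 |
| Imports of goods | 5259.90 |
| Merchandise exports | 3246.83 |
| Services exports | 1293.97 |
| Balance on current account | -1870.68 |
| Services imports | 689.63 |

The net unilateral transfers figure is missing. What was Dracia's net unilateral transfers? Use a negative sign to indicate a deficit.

-347.00

Current account = goods balance + services balance + net primary income + net secondary income
Sum of the known components = -1523.68
Net unilateral transfers = CA - (known components) = -1870.68 - (-1523.68) = -347.00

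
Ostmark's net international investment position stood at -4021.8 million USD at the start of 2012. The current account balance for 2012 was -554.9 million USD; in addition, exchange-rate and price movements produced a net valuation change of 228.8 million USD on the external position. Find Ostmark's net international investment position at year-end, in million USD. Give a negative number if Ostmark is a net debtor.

Change in NIIP = current account + net valuation change = -554.9 + 228.8 = -326.1
End-of-year NIIP = -4021.8 + (-326.1) = -4347.9

-4347.9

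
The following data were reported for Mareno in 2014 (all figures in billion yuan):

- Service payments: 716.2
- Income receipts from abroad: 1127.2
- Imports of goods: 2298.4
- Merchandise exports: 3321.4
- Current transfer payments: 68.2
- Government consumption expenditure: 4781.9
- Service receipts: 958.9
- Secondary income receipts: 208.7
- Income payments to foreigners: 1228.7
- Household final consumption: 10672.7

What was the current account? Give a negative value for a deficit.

Goods balance = 3321.4 - 2298.4 = 1023.0
Services balance = 958.9 - 716.2 = 242.7
Trade balance (goods + services) = 1023.0 + 242.7 = 1265.7
Net primary income = 1127.2 - 1228.7 = -101.5
Net secondary income = 208.7 - 68.2 = 140.5
Current account = 1265.7 + (-101.5) + 140.5 = 1304.7

1304.7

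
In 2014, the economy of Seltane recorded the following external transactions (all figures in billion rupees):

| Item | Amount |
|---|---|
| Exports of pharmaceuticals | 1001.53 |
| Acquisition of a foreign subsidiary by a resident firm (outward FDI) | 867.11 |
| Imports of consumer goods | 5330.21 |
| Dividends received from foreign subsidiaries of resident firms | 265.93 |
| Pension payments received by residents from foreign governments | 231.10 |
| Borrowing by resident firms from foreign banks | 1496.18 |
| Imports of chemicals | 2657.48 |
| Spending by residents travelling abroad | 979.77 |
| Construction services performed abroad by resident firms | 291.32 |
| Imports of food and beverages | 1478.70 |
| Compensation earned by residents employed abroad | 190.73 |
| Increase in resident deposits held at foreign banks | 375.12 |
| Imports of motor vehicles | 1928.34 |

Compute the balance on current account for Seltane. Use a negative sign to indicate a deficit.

-10393.89

Goods: -1928.34 + 1001.53 - 2657.48 - 5330.21 - 1478.70 = -10393.20
Services: -979.77 + 291.32 = -688.45
Primary income: 265.93 + 190.73 = 456.66
Secondary income: 231.10
Current account = (-10393.20) + (-688.45) + 456.66 + 231.10 = -10393.89
(Excluded from the current account — financial account: acquisition of a foreign subsidiary by a resident firm (outward FDI) 867.11, borrowing by resident firms from foreign banks 1496.18, increase in resident deposits held at foreign banks 375.12.)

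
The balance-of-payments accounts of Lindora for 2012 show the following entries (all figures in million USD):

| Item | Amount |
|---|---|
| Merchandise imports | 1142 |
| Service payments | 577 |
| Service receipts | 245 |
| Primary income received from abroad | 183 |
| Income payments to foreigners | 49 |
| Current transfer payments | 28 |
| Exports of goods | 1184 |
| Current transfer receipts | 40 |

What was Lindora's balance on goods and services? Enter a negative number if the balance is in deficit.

-290

Goods balance = 1184 - 1142 = 42
Services balance = 245 - 577 = -332
Trade balance (goods + services) = 42 + (-332) = -290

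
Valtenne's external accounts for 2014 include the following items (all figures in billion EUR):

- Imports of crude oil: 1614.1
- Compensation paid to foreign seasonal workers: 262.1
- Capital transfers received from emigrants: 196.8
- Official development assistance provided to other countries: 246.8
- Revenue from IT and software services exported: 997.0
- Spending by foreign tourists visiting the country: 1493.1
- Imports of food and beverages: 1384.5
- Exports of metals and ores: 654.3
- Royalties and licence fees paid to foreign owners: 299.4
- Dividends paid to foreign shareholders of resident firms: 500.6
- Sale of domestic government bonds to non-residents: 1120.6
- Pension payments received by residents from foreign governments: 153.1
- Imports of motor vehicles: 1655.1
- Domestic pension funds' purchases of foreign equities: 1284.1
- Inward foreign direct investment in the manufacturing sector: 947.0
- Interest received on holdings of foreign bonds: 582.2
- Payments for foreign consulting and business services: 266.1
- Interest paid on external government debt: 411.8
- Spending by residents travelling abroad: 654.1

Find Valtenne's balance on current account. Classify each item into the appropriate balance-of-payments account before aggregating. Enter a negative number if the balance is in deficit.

-3414.9

Goods: -1384.5 - 1655.1 + 654.3 - 1614.1 = -3999.4
Services: 1493.1 - 654.1 - 299.4 - 266.1 + 997.0 = 1270.5
Primary income: 582.2 - 500.6 - 262.1 - 411.8 = -592.3
Secondary income: 153.1 - 246.8 = -93.7
Current account = (-3999.4) + 1270.5 + (-592.3) + (-93.7) = -3414.9
(Excluded from the current account — capital account: capital transfers received from emigrants 196.8; financial account: sale of domestic government bonds to non-residents 1120.6, domestic pension funds' purchases of foreign equities 1284.1, inward foreign direct investment in the manufacturing sector 947.0.)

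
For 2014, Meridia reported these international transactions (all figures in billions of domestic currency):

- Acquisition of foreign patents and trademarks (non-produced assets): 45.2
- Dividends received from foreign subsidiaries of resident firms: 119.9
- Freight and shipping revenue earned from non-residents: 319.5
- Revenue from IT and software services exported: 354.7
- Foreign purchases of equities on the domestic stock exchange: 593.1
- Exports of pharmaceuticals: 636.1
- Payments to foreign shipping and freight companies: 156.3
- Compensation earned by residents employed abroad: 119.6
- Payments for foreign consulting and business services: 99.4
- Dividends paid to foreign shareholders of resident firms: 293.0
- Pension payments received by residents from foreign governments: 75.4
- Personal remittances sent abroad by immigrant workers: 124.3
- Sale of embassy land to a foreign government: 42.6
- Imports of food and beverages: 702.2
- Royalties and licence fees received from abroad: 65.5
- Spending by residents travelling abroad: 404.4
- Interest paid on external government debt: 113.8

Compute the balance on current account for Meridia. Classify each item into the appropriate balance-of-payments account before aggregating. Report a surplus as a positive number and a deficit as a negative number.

Goods: -702.2 + 636.1 = -66.1
Services: 354.7 + 65.5 - 99.4 - 156.3 + 319.5 - 404.4 = 79.6
Primary income: -113.8 + 119.9 + 119.6 - 293.0 = -167.3
Secondary income: -124.3 + 75.4 = -48.9
Current account = (-66.1) + 79.6 + (-167.3) + (-48.9) = -202.7
(Excluded from the current account — capital account: acquisition of foreign patents and trademarks (non-produced assets) 45.2, sale of embassy land to a foreign government 42.6; financial account: foreign purchases of equities on the domestic stock exchange 593.1.)

-202.7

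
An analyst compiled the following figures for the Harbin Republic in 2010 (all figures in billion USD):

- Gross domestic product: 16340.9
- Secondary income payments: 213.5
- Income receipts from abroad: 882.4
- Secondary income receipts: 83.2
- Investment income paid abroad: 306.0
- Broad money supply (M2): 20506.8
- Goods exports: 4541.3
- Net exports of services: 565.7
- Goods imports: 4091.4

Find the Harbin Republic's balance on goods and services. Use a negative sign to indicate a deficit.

Goods balance = 4541.3 - 4091.4 = 449.9
Services balance = 565.7
Trade balance (goods + services) = 449.9 + 565.7 = 1015.6

1015.6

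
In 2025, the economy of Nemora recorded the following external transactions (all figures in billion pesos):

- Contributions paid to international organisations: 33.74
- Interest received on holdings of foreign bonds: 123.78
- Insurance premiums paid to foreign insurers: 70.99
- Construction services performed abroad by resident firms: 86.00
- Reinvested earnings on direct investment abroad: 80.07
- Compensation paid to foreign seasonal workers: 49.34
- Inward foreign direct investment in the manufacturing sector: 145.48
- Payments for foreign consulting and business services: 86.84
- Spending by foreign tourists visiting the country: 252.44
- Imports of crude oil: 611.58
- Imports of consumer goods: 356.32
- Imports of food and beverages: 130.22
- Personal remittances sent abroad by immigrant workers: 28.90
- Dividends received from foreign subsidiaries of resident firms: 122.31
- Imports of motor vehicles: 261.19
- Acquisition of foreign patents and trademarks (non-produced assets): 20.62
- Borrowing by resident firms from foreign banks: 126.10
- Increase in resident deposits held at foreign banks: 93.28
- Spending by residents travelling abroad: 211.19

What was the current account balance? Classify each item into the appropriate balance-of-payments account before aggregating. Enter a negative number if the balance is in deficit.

-1175.71

Goods: -611.58 - 130.22 - 356.32 - 261.19 = -1359.31
Services: 252.44 - 211.19 - 70.99 + 86.00 - 86.84 = -30.58
Primary income: 80.07 - 49.34 + 123.78 + 122.31 = 276.82
Secondary income: -33.74 - 28.90 = -62.64
Current account = (-1359.31) + (-30.58) + 276.82 + (-62.64) = -1175.71
(Excluded from the current account — financial account: inward foreign direct investment in the manufacturing sector 145.48, borrowing by resident firms from foreign banks 126.10, increase in resident deposits held at foreign banks 93.28; capital account: acquisition of foreign patents and trademarks (non-produced assets) 20.62.)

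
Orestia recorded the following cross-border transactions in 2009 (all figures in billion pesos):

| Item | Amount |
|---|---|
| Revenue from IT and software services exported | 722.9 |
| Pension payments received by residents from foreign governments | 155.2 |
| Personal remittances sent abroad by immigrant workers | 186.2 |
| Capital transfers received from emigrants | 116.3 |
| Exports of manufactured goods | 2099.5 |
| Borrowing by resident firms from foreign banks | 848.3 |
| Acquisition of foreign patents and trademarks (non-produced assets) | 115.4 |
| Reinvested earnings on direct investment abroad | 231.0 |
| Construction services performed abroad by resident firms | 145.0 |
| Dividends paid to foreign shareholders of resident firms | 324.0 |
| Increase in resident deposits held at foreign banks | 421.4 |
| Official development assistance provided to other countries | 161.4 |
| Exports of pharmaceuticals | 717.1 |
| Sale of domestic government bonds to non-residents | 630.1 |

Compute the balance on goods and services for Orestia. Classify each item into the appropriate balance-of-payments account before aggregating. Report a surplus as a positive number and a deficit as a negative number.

Goods: 717.1 + 2099.5 = 2816.6
Services: 145.0 + 722.9 = 867.9
Trade balance = 2816.6 + 867.9 = 3684.5
(Excluded from the trade balance — secondary income: pension payments received by residents from foreign governments 155.2, personal remittances sent abroad by immigrant workers 186.2, official development assistance provided to other countries 161.4; capital account: capital transfers received from emigrants 116.3, acquisition of foreign patents and trademarks (non-produced assets) 115.4; financial account: borrowing by resident firms from foreign banks 848.3, increase in resident deposits held at foreign banks 421.4, sale of domestic government bonds to non-residents 630.1; primary income: reinvested earnings on direct investment abroad 231.0, dividends paid to foreign shareholders of resident firms 324.0.)

3684.5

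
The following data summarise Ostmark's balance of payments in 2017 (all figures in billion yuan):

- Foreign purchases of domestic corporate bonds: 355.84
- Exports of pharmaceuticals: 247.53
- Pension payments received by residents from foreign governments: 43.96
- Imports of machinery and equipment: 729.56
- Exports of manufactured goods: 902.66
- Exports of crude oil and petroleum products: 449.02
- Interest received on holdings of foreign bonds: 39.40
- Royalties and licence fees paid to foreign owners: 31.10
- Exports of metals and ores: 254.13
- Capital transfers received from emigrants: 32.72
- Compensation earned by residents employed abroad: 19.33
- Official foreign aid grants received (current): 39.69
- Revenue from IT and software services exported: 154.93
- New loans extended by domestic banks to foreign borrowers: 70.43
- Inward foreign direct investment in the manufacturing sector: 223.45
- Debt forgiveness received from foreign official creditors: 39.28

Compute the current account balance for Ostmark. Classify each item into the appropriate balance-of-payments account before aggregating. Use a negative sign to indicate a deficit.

Goods: 902.66 + 247.53 + 449.02 + 254.13 - 729.56 = 1123.78
Services: 154.93 - 31.10 = 123.83
Primary income: 39.40 + 19.33 = 58.73
Secondary income: 43.96 + 39.69 = 83.65
Current account = 1123.78 + 123.83 + 58.73 + 83.65 = 1389.99
(Excluded from the current account — financial account: foreign purchases of domestic corporate bonds 355.84, new loans extended by domestic banks to foreign borrowers 70.43, inward foreign direct investment in the manufacturing sector 223.45; capital account: capital transfers received from emigrants 32.72, debt forgiveness received from foreign official creditors 39.28.)

1389.99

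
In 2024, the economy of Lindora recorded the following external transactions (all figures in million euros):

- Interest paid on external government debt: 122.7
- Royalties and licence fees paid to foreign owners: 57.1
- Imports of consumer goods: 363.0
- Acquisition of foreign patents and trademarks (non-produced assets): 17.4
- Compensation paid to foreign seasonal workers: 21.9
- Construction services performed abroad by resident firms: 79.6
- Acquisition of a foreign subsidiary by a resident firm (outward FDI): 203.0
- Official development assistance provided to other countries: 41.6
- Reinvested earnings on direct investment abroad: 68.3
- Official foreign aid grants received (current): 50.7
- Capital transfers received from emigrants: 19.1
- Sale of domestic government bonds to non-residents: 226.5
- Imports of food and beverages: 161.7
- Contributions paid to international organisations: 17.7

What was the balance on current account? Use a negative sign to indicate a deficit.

Goods: -363.0 - 161.7 = -524.7
Services: -57.1 + 79.6 = 22.5
Primary income: 68.3 - 122.7 - 21.9 = -76.3
Secondary income: -41.6 + 50.7 - 17.7 = -8.6
Current account = (-524.7) + 22.5 + (-76.3) + (-8.6) = -587.1
(Excluded from the current account — capital account: acquisition of foreign patents and trademarks (non-produced assets) 17.4, capital transfers received from emigrants 19.1; financial account: acquisition of a foreign subsidiary by a resident firm (outward FDI) 203.0, sale of domestic government bonds to non-residents 226.5.)

-587.1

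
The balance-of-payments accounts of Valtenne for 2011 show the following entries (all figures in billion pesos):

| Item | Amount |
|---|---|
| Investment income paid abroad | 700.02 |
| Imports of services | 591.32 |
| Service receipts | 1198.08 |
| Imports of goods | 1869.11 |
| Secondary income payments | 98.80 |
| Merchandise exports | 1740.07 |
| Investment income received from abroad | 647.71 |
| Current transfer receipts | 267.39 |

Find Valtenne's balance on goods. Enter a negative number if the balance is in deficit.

Goods balance = 1740.07 - 1869.11 = -129.04

-129.04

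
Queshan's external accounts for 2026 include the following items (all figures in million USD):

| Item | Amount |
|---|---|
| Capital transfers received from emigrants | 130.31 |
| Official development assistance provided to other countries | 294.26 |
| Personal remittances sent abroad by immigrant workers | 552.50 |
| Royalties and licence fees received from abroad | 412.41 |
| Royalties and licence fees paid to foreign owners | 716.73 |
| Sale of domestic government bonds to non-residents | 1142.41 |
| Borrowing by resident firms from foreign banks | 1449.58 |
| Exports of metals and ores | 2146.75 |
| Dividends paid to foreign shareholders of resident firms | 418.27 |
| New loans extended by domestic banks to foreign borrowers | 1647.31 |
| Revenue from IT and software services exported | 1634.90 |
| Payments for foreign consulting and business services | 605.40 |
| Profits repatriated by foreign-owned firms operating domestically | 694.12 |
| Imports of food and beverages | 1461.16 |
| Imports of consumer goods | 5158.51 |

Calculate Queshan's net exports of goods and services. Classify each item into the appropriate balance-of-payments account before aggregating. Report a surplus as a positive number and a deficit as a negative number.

-3747.74

Goods: -1461.16 + 2146.75 - 5158.51 = -4472.92
Services: -605.40 - 716.73 + 412.41 + 1634.90 = 725.18
Trade balance = -4472.92 + 725.18 = -3747.74
(Excluded from the trade balance — capital account: capital transfers received from emigrants 130.31; secondary income: official development assistance provided to other countries 294.26, personal remittances sent abroad by immigrant workers 552.50; financial account: sale of domestic government bonds to non-residents 1142.41, borrowing by resident firms from foreign banks 1449.58, new loans extended by domestic banks to foreign borrowers 1647.31; primary income: dividends paid to foreign shareholders of resident firms 418.27, profits repatriated by foreign-owned firms operating domestically 694.12.)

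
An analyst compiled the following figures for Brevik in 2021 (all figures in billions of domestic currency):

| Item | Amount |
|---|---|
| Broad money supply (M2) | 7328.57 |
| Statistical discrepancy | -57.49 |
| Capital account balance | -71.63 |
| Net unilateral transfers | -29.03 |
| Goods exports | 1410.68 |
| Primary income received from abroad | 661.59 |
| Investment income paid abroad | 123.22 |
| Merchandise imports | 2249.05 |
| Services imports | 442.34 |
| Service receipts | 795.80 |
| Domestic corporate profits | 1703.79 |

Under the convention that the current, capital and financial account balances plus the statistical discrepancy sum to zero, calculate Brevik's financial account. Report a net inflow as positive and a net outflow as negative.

104.69

Goods balance = 1410.68 - 2249.05 = -838.37
Services balance = 795.80 - 442.34 = 353.46
Trade balance (goods + services) = -838.37 + 353.46 = -484.91
Net primary income = 661.59 - 123.22 = 538.37
Net secondary income = -29.03
Current account = -484.91 + 538.37 + (-29.03) = 24.43
Financial account = -(24.43 + (-71.63) + (-57.49)) = 104.69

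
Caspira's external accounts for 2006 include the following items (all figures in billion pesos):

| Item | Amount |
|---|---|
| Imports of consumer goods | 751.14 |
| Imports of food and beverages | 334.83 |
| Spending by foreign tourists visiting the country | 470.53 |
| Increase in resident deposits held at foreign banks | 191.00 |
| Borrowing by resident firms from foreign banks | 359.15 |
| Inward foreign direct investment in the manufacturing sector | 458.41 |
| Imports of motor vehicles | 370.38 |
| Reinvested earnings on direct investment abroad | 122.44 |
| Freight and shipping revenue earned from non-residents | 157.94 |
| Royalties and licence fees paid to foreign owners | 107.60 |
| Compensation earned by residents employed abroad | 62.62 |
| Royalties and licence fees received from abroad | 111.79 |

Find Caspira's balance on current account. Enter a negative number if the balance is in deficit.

-638.63

Goods: -751.14 - 370.38 - 334.83 = -1456.35
Services: -107.60 + 157.94 + 470.53 + 111.79 = 632.66
Primary income: 122.44 + 62.62 = 185.06
Current account = (-1456.35) + 632.66 + 185.06 = -638.63
(Excluded from the current account — financial account: increase in resident deposits held at foreign banks 191.00, borrowing by resident firms from foreign banks 359.15, inward foreign direct investment in the manufacturing sector 458.41.)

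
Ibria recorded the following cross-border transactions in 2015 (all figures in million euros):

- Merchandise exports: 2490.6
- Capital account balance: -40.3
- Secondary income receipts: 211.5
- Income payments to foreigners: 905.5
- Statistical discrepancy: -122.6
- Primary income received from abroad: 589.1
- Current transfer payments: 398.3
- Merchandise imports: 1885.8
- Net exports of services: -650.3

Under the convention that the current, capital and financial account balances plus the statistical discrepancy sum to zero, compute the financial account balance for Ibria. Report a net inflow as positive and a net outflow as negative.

Goods balance = 2490.6 - 1885.8 = 604.8
Services balance = -650.3
Trade balance (goods + services) = 604.8 + (-650.3) = -45.5
Net primary income = 589.1 - 905.5 = -316.4
Net secondary income = 211.5 - 398.3 = -186.8
Current account = -45.5 + (-316.4) + (-186.8) = -548.7
Financial account = -(-548.7 + (-40.3) + (-122.6)) = 711.6

711.6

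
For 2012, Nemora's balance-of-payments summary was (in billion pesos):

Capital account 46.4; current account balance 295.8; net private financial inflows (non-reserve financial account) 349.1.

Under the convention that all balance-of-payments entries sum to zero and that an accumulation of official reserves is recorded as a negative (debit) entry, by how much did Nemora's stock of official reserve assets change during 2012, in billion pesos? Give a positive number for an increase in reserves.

691.3

Official reserve transactions balance = -(295.8 + 46.4 + 349.1) = -691.3
An accumulation of reserves is recorded as a debit (negative entry), so the change in the stock of reserves is the negative of that balance.
Change in official reserves = -(-691.3) = 691.3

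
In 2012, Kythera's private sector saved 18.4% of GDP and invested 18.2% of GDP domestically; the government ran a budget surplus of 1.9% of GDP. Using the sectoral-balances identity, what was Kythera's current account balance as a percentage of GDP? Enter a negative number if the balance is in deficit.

By the sectoral-balances identity, CA = (S_private - I) + (T - G).
Private balance = 18.4 - 18.2 = 0.2
Government balance (T - G) = 1.9
CA = 0.2 + 1.9 = 2.1

2.1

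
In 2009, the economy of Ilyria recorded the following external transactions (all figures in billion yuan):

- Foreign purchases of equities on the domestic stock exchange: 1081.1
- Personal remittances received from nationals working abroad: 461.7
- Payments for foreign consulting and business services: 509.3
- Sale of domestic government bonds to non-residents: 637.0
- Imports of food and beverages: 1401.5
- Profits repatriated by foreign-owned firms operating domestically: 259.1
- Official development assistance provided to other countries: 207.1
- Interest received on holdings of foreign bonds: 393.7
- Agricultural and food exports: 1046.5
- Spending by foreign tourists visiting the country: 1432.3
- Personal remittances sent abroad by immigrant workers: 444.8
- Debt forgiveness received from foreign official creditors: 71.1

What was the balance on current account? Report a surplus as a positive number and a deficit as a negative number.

512.4

Goods: -1401.5 + 1046.5 = -355.0
Services: -509.3 + 1432.3 = 923.0
Primary income: -259.1 + 393.7 = 134.6
Secondary income: -207.1 + 461.7 - 444.8 = -190.2
Current account = (-355.0) + 923.0 + 134.6 + (-190.2) = 512.4
(Excluded from the current account — financial account: foreign purchases of equities on the domestic stock exchange 1081.1, sale of domestic government bonds to non-residents 637.0; capital account: debt forgiveness received from foreign official creditors 71.1.)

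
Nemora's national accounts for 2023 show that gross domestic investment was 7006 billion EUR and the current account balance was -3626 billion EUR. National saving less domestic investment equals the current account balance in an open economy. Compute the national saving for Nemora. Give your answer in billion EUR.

3380

S = I + CA = 7006 + (-3626) = 3380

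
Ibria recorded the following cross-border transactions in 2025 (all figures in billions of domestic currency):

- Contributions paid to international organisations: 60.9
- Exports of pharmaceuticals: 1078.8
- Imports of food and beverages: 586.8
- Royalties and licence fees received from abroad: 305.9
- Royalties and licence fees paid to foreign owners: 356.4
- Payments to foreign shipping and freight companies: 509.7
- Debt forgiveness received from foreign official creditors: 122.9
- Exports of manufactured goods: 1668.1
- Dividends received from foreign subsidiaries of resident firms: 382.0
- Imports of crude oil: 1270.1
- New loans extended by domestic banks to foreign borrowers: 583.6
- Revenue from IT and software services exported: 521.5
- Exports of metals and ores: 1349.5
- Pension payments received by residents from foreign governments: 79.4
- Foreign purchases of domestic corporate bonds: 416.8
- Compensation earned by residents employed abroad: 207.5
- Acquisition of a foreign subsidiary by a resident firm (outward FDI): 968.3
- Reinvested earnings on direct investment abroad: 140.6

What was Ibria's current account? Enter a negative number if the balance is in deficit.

Goods: 1078.8 + 1349.5 + 1668.1 - 586.8 - 1270.1 = 2239.5
Services: -356.4 - 509.7 + 521.5 + 305.9 = -38.7
Primary income: 140.6 + 382.0 + 207.5 = 730.1
Secondary income: 79.4 - 60.9 = 18.5
Current account = 2239.5 + (-38.7) + 730.1 + 18.5 = 2949.4
(Excluded from the current account — capital account: debt forgiveness received from foreign official creditors 122.9; financial account: new loans extended by domestic banks to foreign borrowers 583.6, foreign purchases of domestic corporate bonds 416.8, acquisition of a foreign subsidiary by a resident firm (outward FDI) 968.3.)

2949.4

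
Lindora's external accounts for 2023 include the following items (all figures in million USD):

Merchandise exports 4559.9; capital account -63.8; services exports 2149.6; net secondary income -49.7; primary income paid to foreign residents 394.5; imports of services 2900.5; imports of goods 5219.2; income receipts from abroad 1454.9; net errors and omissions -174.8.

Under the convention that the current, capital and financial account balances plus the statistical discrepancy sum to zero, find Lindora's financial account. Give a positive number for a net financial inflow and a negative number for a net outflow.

638.1

Goods balance = 4559.9 - 5219.2 = -659.3
Services balance = 2149.6 - 2900.5 = -750.9
Trade balance (goods + services) = -659.3 + (-750.9) = -1410.2
Net primary income = 1454.9 - 394.5 = 1060.4
Net secondary income = -49.7
Current account = -1410.2 + 1060.4 + (-49.7) = -399.5
Financial account = -(-399.5 + (-63.8) + (-174.8)) = 638.1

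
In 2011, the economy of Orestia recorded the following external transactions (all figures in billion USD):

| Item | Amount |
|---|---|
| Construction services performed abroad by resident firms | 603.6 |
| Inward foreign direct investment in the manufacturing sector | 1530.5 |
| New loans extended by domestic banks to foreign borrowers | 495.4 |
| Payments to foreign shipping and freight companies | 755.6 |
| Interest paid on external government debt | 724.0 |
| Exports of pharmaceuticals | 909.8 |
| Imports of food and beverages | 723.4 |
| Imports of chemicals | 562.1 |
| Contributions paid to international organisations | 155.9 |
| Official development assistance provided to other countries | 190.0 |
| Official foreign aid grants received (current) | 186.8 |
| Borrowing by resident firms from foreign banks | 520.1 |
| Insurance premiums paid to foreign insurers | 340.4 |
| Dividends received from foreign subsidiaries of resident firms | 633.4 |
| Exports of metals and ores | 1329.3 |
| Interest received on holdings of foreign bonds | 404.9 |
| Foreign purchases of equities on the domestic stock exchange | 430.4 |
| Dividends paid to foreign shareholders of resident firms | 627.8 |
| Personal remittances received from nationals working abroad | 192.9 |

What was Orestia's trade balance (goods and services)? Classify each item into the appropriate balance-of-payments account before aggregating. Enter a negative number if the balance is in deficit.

Goods: -562.1 + 909.8 - 723.4 + 1329.3 = 953.6
Services: 603.6 - 340.4 - 755.6 = -492.4
Trade balance = 953.6 + (-492.4) = 461.2
(Excluded from the trade balance — financial account: inward foreign direct investment in the manufacturing sector 1530.5, new loans extended by domestic banks to foreign borrowers 495.4, borrowing by resident firms from foreign banks 520.1, foreign purchases of equities on the domestic stock exchange 430.4; primary income: interest paid on external government debt 724.0, dividends received from foreign subsidiaries of resident firms 633.4, interest received on holdings of foreign bonds 404.9, dividends paid to foreign shareholders of resident firms 627.8; secondary income: contributions paid to international organisations 155.9, official development assistance provided to other countries 190.0, official foreign aid grants received (current) 186.8, personal remittances received from nationals working abroad 192.9.)

461.2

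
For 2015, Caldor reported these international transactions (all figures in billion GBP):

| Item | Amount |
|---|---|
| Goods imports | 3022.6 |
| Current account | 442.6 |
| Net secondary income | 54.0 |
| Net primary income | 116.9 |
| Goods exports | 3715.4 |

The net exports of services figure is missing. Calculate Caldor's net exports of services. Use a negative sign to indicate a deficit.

-421.1

Current account = goods balance + services balance + net primary income + net secondary income
Sum of the known components = 863.7
Net exports of services = CA - (known components) = 442.6 - 863.7 = -421.1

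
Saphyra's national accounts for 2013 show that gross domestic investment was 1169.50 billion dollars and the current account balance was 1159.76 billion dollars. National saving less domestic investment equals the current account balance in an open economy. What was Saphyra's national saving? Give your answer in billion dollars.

2329.26

S = I + CA = 1169.50 + 1159.76 = 2329.26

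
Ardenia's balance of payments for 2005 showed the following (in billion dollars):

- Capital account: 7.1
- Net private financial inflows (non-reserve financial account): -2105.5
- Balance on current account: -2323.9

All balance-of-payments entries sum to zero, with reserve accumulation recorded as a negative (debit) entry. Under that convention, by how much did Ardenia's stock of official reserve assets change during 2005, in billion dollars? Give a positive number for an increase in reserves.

Official reserve transactions balance = -((-2323.9) + 7.1 + (-2105.5)) = 4422.3
An accumulation of reserves is recorded as a debit (negative entry), so the change in the stock of reserves is the negative of that balance.
Change in official reserves = -(4422.3) = -4422.3

-4422.3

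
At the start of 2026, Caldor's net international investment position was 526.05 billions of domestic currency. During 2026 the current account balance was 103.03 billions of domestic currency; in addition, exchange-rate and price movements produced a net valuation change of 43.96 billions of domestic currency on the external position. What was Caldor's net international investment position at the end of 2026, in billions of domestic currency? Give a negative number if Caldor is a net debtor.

Change in NIIP = current account + net valuation change = 103.03 + 43.96 = 146.99
End-of-year NIIP = 526.05 + 146.99 = 673.04

673.04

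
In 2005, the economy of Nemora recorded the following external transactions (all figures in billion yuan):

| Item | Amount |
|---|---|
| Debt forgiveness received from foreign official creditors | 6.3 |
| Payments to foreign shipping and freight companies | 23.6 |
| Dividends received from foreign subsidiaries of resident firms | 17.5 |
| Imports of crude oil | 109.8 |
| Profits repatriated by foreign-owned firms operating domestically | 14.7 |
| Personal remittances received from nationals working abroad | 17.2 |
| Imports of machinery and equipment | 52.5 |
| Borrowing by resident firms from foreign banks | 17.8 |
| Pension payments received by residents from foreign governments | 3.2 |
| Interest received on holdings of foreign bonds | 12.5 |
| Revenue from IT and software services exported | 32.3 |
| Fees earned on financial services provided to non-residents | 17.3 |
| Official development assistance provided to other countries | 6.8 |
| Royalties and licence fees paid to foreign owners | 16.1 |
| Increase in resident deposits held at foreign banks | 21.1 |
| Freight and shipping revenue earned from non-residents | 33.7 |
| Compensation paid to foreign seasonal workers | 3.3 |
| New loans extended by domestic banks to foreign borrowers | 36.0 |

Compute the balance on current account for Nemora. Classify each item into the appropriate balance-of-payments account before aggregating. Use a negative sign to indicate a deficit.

-93.1

Goods: -109.8 - 52.5 = -162.3
Services: 32.3 - 23.6 + 33.7 + 17.3 - 16.1 = 43.6
Primary income: 17.5 - 3.3 + 12.5 - 14.7 = 12.0
Secondary income: 3.2 - 6.8 + 17.2 = 13.6
Current account = (-162.3) + 43.6 + 12.0 + 13.6 = -93.1
(Excluded from the current account — capital account: debt forgiveness received from foreign official creditors 6.3; financial account: borrowing by resident firms from foreign banks 17.8, increase in resident deposits held at foreign banks 21.1, new loans extended by domestic banks to foreign borrowers 36.0.)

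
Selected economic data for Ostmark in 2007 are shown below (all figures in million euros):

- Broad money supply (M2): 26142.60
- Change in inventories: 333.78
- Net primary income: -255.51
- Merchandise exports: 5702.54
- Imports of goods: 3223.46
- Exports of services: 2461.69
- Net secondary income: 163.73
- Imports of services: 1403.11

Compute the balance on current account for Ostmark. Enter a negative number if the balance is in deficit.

3445.88

Goods balance = 5702.54 - 3223.46 = 2479.08
Services balance = 2461.69 - 1403.11 = 1058.58
Trade balance (goods + services) = 2479.08 + 1058.58 = 3537.66
Net primary income = -255.51
Net secondary income = 163.73
Current account = 3537.66 + (-255.51) + 163.73 = 3445.88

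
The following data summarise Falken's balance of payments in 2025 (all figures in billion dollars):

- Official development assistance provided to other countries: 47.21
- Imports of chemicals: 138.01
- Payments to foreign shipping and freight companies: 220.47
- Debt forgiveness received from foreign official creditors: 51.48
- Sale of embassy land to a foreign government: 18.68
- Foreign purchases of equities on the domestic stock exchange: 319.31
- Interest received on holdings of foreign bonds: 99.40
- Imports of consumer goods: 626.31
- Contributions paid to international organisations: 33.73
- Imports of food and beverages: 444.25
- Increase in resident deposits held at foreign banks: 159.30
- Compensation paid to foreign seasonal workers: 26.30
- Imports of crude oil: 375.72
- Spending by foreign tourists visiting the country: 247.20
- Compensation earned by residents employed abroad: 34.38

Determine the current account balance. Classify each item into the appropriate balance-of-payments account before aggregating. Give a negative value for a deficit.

-1531.02

Goods: -375.72 - 444.25 - 138.01 - 626.31 = -1584.29
Services: -220.47 + 247.20 = 26.73
Primary income: 34.38 + 99.40 - 26.30 = 107.48
Secondary income: -47.21 - 33.73 = -80.94
Current account = (-1584.29) + 26.73 + 107.48 + (-80.94) = -1531.02
(Excluded from the current account — capital account: debt forgiveness received from foreign official creditors 51.48, sale of embassy land to a foreign government 18.68; financial account: foreign purchases of equities on the domestic stock exchange 319.31, increase in resident deposits held at foreign banks 159.30.)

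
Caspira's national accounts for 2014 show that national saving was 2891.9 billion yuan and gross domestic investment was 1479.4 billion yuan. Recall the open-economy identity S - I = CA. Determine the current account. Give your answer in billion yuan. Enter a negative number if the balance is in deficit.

1412.5

CA = S - I = 2891.9 - 1479.4 = 1412.5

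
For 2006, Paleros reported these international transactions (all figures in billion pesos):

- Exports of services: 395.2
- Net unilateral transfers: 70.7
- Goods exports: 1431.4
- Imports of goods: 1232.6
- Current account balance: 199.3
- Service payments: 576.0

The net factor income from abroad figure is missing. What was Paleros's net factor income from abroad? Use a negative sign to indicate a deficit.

Current account = goods balance + services balance + net primary income + net secondary income
Sum of the known components = 88.7
Net factor income from abroad = CA - (known components) = 199.3 - 88.7 = 110.6

110.6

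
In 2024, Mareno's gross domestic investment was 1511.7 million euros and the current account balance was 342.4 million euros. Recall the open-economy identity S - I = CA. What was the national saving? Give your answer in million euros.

S - I = CA (net lending to the rest of the world).
S = I + CA = 1511.7 + 342.4 = 1854.1

1854.1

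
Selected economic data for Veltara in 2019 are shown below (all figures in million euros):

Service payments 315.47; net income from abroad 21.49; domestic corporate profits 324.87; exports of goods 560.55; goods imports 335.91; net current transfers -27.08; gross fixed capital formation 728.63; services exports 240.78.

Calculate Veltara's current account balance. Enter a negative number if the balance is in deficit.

Goods balance = 560.55 - 335.91 = 224.64
Services balance = 240.78 - 315.47 = -74.69
Trade balance (goods + services) = 224.64 + (-74.69) = 149.95
Net primary income = 21.49
Net secondary income = -27.08
Current account = 149.95 + 21.49 + (-27.08) = 144.36

144.36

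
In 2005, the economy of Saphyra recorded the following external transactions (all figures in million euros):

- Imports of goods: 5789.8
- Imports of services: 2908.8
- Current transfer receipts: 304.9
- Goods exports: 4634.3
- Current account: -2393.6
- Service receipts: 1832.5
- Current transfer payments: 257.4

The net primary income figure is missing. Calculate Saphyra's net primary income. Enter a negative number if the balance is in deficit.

-209.3

Current account = goods balance + services balance + net primary income + net secondary income
Sum of the known components = -2184.3
Net primary income = CA - (known components) = -2393.6 - (-2184.3) = -209.3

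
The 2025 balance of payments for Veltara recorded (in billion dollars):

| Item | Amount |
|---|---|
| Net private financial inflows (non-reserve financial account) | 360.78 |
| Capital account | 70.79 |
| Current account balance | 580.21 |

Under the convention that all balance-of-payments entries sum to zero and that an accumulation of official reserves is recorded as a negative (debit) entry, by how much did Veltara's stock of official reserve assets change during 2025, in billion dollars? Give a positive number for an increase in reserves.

Official reserve transactions balance = -(580.21 + 70.79 + 360.78) = -1011.78
An accumulation of reserves is recorded as a debit (negative entry), so the change in the stock of reserves is the negative of that balance.
Change in official reserves = -(-1011.78) = 1011.78

1011.78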